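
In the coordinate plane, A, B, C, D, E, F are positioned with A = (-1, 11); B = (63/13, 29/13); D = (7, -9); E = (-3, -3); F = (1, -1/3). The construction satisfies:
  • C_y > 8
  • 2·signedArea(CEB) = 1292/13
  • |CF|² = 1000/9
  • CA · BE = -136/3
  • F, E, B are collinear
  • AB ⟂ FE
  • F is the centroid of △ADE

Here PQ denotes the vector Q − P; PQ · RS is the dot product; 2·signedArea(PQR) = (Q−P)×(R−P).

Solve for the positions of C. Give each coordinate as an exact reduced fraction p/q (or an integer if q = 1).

1. C_x = -5  [2·signedArea(CEB) = 1292/13 ∩ CA · BE = -136/3]
2. C_y = 25/3  [2·signedArea(CEB) = 1292/13 ∩ CA · BE = -136/3]
   → C = (-5, 25/3)

C = (-5, 25/3)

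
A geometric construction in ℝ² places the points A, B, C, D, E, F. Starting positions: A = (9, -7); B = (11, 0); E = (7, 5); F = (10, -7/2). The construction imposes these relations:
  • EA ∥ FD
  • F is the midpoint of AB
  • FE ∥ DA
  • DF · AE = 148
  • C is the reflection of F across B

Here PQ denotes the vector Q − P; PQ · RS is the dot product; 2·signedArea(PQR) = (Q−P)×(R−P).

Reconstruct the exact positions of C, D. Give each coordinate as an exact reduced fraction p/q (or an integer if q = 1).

C = (12, 7/2)
D = (12, -31/2)

1. C_x = 12  [C is the reflection of F across B]
2. C_y = 7/2  [C is the reflection of F across B]
   → C = (12, 7/2)
3. D_x = 12  [FE ∥ DA ∩ EA ∥ FD]
4. D_y = -31/2  [FE ∥ DA ∩ EA ∥ FD]
   → D = (12, -31/2)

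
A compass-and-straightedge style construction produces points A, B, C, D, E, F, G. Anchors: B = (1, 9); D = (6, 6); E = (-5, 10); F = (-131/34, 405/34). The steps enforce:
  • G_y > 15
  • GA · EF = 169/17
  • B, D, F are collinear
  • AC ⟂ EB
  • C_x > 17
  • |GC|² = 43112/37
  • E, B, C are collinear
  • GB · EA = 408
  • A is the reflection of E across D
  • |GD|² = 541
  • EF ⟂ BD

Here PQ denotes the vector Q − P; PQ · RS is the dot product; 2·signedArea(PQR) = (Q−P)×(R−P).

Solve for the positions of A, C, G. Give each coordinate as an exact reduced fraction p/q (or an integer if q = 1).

A = (17, 2)
C = (655/37, 230/37)
G = (-15, 16)

1. A_x = 17  [A is the reflection of E across D]
2. A_y = 2  [A is the reflection of E across D]
   → A = (17, 2)
3. C_x = 655/37  [E, B, C are collinear ∩ AC ⟂ EB]
4. C_y = 230/37  [E, B, C are collinear ∩ AC ⟂ EB]
   → C = (655/37, 230/37)
5. G_x = -15  [GB · EA = 408 ∩ GA · EF = 169/17]
6. G_y = 16  [GB · EA = 408 ∩ GA · EF = 169/17]
   → G = (-15, 16)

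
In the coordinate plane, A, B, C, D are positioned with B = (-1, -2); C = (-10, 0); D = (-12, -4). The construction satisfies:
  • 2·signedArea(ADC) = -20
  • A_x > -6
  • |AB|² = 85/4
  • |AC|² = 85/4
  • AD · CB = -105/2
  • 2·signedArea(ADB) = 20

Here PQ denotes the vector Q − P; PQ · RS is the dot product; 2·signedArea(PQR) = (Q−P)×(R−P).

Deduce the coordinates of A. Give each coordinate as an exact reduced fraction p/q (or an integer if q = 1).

1. A_x = -11/2  [2·signedArea(ADB) = 20 ∩ 2·signedArea(ADC) = -20]
2. A_y = -1  [2·signedArea(ADB) = 20 ∩ 2·signedArea(ADC) = -20]
   → A = (-11/2, -1)

A = (-11/2, -1)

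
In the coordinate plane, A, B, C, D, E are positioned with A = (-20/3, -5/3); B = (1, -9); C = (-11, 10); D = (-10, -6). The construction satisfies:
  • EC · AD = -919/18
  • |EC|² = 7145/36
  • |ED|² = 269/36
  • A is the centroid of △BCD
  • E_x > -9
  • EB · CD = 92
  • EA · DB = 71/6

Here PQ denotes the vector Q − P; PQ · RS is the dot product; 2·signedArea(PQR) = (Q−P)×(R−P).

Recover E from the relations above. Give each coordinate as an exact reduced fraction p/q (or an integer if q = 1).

E = (-25/3, -23/6)

1. E_x = -25/3  [EB · CD = 92 ∩ EC · AD = -919/18]
2. E_y = -23/6  [EB · CD = 92 ∩ EC · AD = -919/18]
   → E = (-25/3, -23/6)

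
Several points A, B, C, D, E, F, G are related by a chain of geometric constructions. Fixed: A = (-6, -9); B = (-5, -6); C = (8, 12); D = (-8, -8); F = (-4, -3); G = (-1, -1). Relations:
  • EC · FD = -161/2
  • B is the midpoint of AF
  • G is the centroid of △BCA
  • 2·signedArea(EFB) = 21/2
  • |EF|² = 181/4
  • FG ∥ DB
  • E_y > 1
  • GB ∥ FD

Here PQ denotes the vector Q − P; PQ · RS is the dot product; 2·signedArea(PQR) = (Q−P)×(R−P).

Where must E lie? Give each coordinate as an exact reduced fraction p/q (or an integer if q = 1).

1. E_x = 1  [2·signedArea(EFB) = 21/2 ∩ EC · FD = -161/2]
2. E_y = 3/2  [2·signedArea(EFB) = 21/2 ∩ EC · FD = -161/2]
   → E = (1, 3/2)

E = (1, 3/2)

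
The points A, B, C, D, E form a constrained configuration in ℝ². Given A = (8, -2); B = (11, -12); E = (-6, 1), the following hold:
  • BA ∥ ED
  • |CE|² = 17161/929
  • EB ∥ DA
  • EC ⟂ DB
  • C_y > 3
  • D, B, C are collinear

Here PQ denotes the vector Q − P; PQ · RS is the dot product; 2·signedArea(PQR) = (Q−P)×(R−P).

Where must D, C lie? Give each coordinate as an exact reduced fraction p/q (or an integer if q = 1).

1. D_x = -9  [EB ∥ DA ∩ BA ∥ ED]
2. D_y = 11  [EB ∥ DA ∩ BA ∥ ED]
   → D = (-9, 11)
3. C_x = -2561/929  [D, B, C are collinear ∩ EC ⟂ DB]
4. C_y = 3549/929  [D, B, C are collinear ∩ EC ⟂ DB]
   → C = (-2561/929, 3549/929)

C = (-2561/929, 3549/929)
D = (-9, 11)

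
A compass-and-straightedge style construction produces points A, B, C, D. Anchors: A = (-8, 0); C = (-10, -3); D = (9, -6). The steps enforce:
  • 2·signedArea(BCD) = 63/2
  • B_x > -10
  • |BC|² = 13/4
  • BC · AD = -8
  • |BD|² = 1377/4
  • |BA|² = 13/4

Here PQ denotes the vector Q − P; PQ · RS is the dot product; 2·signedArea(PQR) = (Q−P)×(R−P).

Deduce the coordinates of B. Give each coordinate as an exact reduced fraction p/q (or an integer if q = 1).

B = (-9, -3/2)

1. B_x = -9  [2·signedArea(BCD) = 63/2 ∩ BC · AD = -8]
2. B_y = -3/2  [2·signedArea(BCD) = 63/2 ∩ BC · AD = -8]
   → B = (-9, -3/2)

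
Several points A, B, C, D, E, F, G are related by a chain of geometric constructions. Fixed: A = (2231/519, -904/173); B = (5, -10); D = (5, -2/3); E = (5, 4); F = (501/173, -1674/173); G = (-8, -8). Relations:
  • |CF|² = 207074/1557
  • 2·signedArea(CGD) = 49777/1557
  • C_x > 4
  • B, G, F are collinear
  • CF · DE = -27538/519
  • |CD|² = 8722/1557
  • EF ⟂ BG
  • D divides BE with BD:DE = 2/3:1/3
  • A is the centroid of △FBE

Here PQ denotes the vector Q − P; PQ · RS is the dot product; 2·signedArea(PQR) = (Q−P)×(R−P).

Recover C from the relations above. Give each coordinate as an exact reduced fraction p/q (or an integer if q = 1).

C = (2504/519, 293/173)

1. C_x = 2504/519  [2·signedArea(CGD) = 49777/1557 ∩ CF · DE = -27538/519]
2. C_y = 293/173  [2·signedArea(CGD) = 49777/1557 ∩ CF · DE = -27538/519]
   → C = (2504/519, 293/173)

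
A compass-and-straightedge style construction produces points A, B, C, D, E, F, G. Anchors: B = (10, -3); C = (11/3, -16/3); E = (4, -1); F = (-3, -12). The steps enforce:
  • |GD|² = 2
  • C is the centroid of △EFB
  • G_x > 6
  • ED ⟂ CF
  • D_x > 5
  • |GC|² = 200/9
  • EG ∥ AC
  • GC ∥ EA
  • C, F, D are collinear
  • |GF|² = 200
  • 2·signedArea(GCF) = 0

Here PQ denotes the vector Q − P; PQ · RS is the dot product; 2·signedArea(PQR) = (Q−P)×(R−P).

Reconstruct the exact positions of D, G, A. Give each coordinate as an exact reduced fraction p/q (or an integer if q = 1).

1. D_x = 6  [C, F, D are collinear ∩ ED ⟂ CF]
2. D_y = -3  [C, F, D are collinear ∩ ED ⟂ CF]
   → D = (6, -3)
3. G_x = 7  [line 20/3·x + -20/3·y + -60 = 0 ∩ |GF|² = 200]
4. G_y = -2  [line 20/3·x + -20/3·y + -60 = 0 ∩ |GF|² = 200]
   → G = (7, -2)
5. A_x = 2/3  [EG ∥ AC ∩ GC ∥ EA]
6. A_y = -13/3  [EG ∥ AC ∩ GC ∥ EA]
   → A = (2/3, -13/3)

A = (2/3, -13/3)
D = (6, -3)
G = (7, -2)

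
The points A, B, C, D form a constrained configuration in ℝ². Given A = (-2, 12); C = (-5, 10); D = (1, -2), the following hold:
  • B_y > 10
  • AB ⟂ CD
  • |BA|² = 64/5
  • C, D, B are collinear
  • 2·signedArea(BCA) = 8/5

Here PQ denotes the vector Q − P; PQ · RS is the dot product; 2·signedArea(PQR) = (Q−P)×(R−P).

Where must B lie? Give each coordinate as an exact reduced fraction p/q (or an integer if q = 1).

1. B_x = -26/5  [C, D, B are collinear ∩ AB ⟂ CD]
2. B_y = 52/5  [C, D, B are collinear ∩ AB ⟂ CD]
   → B = (-26/5, 52/5)

B = (-26/5, 52/5)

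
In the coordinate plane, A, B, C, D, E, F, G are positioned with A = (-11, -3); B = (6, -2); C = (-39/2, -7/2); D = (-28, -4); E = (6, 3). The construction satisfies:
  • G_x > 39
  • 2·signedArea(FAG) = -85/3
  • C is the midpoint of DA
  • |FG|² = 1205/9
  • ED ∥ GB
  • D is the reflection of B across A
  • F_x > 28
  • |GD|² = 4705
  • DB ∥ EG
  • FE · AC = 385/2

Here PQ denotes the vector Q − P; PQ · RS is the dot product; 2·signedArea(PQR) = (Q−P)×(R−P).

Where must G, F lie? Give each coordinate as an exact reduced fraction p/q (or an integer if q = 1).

1. G_x = 40  [ED ∥ GB ∩ DB ∥ EG]
2. G_y = 5  [ED ∥ GB ∩ DB ∥ EG]
   → G = (40, 5)
3. F_x = 86/3  [FE · AC = 385/2 ∩ 2·signedArea(FAG) = -85/3]
4. F_y = 8/3  [FE · AC = 385/2 ∩ 2·signedArea(FAG) = -85/3]
   → F = (86/3, 8/3)

F = (86/3, 8/3)
G = (40, 5)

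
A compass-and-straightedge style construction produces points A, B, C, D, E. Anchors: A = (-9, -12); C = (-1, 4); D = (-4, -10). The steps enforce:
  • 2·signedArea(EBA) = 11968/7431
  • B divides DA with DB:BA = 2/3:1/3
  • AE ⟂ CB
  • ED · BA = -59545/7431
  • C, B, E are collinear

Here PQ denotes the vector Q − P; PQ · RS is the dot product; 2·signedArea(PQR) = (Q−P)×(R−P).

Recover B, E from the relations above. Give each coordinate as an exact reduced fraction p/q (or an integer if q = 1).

B = (-22/3, -34/3)
E = (-19349/2477, -30940/2477)

1. B_x = -22/3  [B divides DA with DB:BA = 2/3:1/3]
2. B_y = -34/3  [B divides DA with DB:BA = 2/3:1/3]
   → B = (-22/3, -34/3)
3. E_x = -19349/2477  [C, B, E are collinear ∩ AE ⟂ CB]
4. E_y = -30940/2477  [C, B, E are collinear ∩ AE ⟂ CB]
   → E = (-19349/2477, -30940/2477)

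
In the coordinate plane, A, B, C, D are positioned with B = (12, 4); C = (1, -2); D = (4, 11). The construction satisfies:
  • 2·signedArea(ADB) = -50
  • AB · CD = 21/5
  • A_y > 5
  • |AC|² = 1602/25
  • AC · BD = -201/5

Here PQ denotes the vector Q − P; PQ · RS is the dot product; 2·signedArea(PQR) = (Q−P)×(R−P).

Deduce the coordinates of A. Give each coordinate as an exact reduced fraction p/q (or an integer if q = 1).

A = (14/5, 29/5)

1. A_x = 14/5  [AB · CD = 21/5 ∩ 2·signedArea(ADB) = -50]
2. A_y = 29/5  [AB · CD = 21/5 ∩ 2·signedArea(ADB) = -50]
   → A = (14/5, 29/5)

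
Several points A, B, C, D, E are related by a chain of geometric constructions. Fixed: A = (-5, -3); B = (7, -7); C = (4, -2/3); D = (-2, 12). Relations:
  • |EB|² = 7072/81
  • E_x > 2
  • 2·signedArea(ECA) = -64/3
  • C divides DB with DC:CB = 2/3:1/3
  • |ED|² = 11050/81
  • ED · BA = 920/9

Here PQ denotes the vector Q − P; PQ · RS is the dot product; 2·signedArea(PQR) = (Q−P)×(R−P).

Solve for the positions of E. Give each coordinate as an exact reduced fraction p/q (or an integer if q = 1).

1. E_x = 3  [ED · BA = 920/9 ∩ 2·signedArea(ECA) = -64/3]
2. E_y = 13/9  [ED · BA = 920/9 ∩ 2·signedArea(ECA) = -64/3]
   → E = (3, 13/9)

E = (3, 13/9)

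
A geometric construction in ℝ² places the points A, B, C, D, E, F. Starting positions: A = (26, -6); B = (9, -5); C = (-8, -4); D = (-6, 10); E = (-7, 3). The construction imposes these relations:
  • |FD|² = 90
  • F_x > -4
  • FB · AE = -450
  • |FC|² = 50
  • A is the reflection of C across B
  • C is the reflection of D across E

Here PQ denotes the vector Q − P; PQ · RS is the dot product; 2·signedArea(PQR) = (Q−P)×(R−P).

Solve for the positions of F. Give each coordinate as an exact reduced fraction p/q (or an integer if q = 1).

F = (-3, 1)

1. F_x = -3  [line 33·x + -9·y + 108 = 0 ∩ |FC|² = 50]
2. F_y = 1  [line 33·x + -9·y + 108 = 0 ∩ |FC|² = 50]
   → F = (-3, 1)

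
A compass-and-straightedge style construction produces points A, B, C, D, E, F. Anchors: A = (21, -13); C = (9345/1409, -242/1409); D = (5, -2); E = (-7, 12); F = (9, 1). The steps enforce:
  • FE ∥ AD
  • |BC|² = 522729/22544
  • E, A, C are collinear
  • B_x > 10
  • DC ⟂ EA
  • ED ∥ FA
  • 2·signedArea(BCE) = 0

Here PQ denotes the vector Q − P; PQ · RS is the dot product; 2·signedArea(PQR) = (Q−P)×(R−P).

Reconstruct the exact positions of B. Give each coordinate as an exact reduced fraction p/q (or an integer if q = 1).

1. B_x = 14406/1409  [line -17150/1409·x + -19208/1409·y + 110446/1409 = 0 ∩ |BC|² = 522729/22544]
2. B_y = -19043/5636  [line -17150/1409·x + -19208/1409·y + 110446/1409 = 0 ∩ |BC|² = 522729/22544]
   → B = (14406/1409, -19043/5636)

B = (14406/1409, -19043/5636)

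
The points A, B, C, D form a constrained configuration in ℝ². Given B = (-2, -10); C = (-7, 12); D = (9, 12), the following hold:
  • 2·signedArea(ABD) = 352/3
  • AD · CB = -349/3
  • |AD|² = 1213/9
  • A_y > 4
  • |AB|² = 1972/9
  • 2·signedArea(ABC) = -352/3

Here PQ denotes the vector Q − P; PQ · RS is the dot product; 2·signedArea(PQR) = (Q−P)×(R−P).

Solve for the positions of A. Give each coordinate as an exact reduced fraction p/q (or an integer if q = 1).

A = (0, 14/3)

1. A_x = 0  [2·signedArea(ABD) = 352/3 ∩ 2·signedArea(ABC) = -352/3]
2. A_y = 14/3  [2·signedArea(ABD) = 352/3 ∩ 2·signedArea(ABC) = -352/3]
   → A = (0, 14/3)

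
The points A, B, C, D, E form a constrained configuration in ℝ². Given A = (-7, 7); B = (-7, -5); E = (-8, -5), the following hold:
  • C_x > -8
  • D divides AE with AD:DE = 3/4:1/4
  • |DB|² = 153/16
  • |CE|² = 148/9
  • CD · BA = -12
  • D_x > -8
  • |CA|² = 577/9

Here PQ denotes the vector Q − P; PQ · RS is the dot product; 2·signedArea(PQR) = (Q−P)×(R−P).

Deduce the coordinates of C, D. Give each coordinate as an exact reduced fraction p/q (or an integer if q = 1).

C = (-22/3, -1)
D = (-31/4, -2)

1. D_x = -31/4  [D divides AE with AD:DE = 3/4:1/4]
2. D_y = -2  [D divides AE with AD:DE = 3/4:1/4]
   → D = (-31/4, -2)
3. C_y = -1  [CD · BA = -12]
4. C_x = -22/3  [|CE|² = 148/9]
   → C = (-22/3, -1)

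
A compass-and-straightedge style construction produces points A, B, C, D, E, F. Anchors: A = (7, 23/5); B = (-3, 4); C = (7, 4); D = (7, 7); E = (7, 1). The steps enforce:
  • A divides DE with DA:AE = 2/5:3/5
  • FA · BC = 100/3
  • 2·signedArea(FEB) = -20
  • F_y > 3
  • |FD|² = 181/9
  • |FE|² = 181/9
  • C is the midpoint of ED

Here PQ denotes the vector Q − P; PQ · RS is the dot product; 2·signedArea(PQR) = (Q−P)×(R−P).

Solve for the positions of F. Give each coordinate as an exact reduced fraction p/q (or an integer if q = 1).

1. F_x = 11/3  [FA · BC = 100/3 ∩ 2·signedArea(FEB) = -20]
2. F_y = 4  [FA · BC = 100/3 ∩ 2·signedArea(FEB) = -20]
   → F = (11/3, 4)

F = (11/3, 4)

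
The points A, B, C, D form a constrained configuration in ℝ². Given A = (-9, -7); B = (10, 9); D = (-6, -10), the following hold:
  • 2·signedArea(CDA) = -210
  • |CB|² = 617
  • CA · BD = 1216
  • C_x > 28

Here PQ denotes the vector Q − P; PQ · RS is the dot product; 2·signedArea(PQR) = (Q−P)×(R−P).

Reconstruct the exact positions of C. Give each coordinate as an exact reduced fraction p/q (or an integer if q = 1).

C = (29, 25)

1. C_x = 29  [2·signedArea(CDA) = -210 ∩ CA · BD = 1216]
2. C_y = 25  [2·signedArea(CDA) = -210 ∩ CA · BD = 1216]
   → C = (29, 25)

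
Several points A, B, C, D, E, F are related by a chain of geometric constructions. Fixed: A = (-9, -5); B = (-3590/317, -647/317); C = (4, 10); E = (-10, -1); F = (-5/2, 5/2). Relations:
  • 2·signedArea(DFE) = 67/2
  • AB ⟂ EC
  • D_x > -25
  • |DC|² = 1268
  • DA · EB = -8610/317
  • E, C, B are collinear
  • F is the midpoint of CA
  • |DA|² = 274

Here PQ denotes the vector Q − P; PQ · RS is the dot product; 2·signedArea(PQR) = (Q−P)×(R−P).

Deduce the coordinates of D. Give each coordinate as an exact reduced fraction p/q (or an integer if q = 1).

1. D_x = -24  [2·signedArea(DFE) = 67/2 ∩ DA · EB = -8610/317]
2. D_y = -12  [2·signedArea(DFE) = 67/2 ∩ DA · EB = -8610/317]
   → D = (-24, -12)

D = (-24, -12)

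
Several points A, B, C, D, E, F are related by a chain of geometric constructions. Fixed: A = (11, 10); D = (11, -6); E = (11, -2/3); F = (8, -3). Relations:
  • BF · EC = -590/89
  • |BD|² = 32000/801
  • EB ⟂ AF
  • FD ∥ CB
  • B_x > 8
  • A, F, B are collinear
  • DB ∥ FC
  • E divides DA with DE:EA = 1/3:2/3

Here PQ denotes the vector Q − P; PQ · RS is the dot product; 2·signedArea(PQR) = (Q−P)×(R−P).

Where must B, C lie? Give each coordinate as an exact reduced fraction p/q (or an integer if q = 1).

B = (771/89, -34/267)
C = (504/89, 767/267)

1. B_x = 771/89  [A, F, B are collinear ∩ EB ⟂ AF]
2. B_y = -34/267  [A, F, B are collinear ∩ EB ⟂ AF]
   → B = (771/89, -34/267)
3. C_x = 504/89  [FD ∥ CB ∩ DB ∥ FC]
4. C_y = 767/267  [FD ∥ CB ∩ DB ∥ FC]
   → C = (504/89, 767/267)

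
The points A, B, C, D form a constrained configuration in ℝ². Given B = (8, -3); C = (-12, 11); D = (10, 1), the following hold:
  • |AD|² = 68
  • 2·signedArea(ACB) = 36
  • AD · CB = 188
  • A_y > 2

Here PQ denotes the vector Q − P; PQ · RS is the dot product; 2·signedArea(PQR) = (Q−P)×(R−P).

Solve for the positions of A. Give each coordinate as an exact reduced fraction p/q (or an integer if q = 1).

A = (2, 3)

1. A_x = 2  [AD · CB = 188 ∩ 2·signedArea(ACB) = 36]
2. A_y = 3  [AD · CB = 188 ∩ 2·signedArea(ACB) = 36]
   → A = (2, 3)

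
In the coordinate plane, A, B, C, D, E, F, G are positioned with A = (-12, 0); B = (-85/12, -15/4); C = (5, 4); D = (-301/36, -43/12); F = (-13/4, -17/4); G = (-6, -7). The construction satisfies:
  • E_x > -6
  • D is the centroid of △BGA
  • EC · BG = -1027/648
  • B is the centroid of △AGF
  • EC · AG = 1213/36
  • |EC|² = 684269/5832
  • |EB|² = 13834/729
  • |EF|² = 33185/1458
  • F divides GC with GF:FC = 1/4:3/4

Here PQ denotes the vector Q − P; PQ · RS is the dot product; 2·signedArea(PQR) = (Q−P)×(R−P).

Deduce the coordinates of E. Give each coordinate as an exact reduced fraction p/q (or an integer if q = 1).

E = (-553/108, 5/36)

1. E_x = -553/108  [EC · BG = -1027/648 ∩ EC · AG = 1213/36]
2. E_y = 5/36  [EC · BG = -1027/648 ∩ EC · AG = 1213/36]
   → E = (-553/108, 5/36)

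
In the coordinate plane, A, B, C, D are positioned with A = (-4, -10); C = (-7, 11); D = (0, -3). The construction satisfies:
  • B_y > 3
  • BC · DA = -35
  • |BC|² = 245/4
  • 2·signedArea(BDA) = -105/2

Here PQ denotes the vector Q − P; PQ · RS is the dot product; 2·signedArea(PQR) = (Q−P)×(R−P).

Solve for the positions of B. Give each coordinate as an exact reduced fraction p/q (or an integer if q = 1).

B = (-7/2, 4)

1. B_x = -7/2  [2·signedArea(BDA) = -105/2 ∩ BC · DA = -35]
2. B_y = 4  [2·signedArea(BDA) = -105/2 ∩ BC · DA = -35]
   → B = (-7/2, 4)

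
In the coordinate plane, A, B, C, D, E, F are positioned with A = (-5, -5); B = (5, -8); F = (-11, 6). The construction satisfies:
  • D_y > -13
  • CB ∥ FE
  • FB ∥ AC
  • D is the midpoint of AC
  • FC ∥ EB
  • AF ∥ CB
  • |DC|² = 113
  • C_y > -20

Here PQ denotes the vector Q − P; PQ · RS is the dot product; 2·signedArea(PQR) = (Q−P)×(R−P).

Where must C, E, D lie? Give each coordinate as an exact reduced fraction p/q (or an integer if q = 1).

C = (11, -19)
D = (3, -12)
E = (-17, 17)

1. C_x = 11  [AF ∥ CB ∩ FB ∥ AC]
2. C_y = -19  [AF ∥ CB ∩ FB ∥ AC]
   → C = (11, -19)
3. E_x = -17  [FC ∥ EB ∩ CB ∥ FE]
4. E_y = 17  [FC ∥ EB ∩ CB ∥ FE]
   → E = (-17, 17)
5. D_x = 3  [D is the midpoint of AC]
6. D_y = -12  [D is the midpoint of AC]
   → D = (3, -12)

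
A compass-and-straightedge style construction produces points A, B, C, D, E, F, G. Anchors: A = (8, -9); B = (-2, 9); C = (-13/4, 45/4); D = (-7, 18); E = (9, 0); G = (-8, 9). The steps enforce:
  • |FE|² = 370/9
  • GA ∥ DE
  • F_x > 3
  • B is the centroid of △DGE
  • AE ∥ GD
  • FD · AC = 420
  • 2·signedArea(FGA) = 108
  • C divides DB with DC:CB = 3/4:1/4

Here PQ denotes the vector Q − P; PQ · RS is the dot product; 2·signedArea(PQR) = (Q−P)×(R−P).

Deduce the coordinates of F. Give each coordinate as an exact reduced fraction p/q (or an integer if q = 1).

1. F_x = 10/3  [2·signedArea(FGA) = 108 ∩ FD · AC = 420]
2. F_y = 3  [2·signedArea(FGA) = 108 ∩ FD · AC = 420]
   → F = (10/3, 3)

F = (10/3, 3)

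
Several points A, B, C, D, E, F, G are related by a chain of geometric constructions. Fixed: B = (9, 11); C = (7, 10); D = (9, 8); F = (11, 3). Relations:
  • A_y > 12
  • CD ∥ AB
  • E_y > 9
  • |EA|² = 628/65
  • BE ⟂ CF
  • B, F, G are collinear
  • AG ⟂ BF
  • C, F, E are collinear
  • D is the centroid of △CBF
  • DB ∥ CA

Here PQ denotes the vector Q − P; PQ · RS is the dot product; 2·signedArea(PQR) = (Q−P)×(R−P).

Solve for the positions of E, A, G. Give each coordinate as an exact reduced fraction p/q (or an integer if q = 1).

A = (7, 13)
E = (459/65, 643/65)
G = (143/17, 227/17)

1. E_x = 459/65  [C, F, E are collinear ∩ BE ⟂ CF]
2. E_y = 643/65  [C, F, E are collinear ∩ BE ⟂ CF]
   → E = (459/65, 643/65)
3. A_x = 7  [CD ∥ AB ∩ DB ∥ CA]
4. A_y = 13  [CD ∥ AB ∩ DB ∥ CA]
   → A = (7, 13)
5. G_x = 143/17  [B, F, G are collinear ∩ AG ⟂ BF]
6. G_y = 227/17  [B, F, G are collinear ∩ AG ⟂ BF]
   → G = (143/17, 227/17)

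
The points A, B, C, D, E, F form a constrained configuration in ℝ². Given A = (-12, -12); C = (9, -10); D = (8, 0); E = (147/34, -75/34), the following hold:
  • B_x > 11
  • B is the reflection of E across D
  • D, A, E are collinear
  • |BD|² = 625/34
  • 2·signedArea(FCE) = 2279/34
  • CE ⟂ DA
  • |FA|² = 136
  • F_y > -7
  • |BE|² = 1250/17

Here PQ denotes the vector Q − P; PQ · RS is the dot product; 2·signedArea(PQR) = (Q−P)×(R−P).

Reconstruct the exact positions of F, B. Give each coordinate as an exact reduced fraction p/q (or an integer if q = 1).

1. F_x = -2  [line -265/34·x + -159/34·y + -742/17 = 0 ∩ |FA|² = 136]
2. F_y = -6  [line -265/34·x + -159/34·y + -742/17 = 0 ∩ |FA|² = 136]
   → F = (-2, -6)
3. B_x = 397/34  [B is the reflection of E across D]
4. B_y = 75/34  [B is the reflection of E across D]
   → B = (397/34, 75/34)

B = (397/34, 75/34)
F = (-2, -6)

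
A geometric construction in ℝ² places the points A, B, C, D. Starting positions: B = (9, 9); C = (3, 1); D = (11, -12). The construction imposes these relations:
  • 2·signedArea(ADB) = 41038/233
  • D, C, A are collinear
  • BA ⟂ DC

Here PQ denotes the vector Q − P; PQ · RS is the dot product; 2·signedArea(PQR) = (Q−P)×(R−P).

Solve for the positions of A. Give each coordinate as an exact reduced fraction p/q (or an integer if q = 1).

A = (251/233, 961/233)

1. A_x = 251/233  [D, C, A are collinear ∩ BA ⟂ DC]
2. A_y = 961/233  [D, C, A are collinear ∩ BA ⟂ DC]
   → A = (251/233, 961/233)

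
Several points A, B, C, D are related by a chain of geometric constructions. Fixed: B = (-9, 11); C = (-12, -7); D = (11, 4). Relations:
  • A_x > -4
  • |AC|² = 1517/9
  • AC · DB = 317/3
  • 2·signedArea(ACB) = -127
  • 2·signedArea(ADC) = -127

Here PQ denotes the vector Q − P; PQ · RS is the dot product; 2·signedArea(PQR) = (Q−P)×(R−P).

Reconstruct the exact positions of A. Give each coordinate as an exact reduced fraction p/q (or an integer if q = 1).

A = (-10/3, 8/3)

1. A_x = -10/3  [2·signedArea(ACB) = -127 ∩ AC · DB = 317/3]
2. A_y = 8/3  [2·signedArea(ACB) = -127 ∩ AC · DB = 317/3]
   → A = (-10/3, 8/3)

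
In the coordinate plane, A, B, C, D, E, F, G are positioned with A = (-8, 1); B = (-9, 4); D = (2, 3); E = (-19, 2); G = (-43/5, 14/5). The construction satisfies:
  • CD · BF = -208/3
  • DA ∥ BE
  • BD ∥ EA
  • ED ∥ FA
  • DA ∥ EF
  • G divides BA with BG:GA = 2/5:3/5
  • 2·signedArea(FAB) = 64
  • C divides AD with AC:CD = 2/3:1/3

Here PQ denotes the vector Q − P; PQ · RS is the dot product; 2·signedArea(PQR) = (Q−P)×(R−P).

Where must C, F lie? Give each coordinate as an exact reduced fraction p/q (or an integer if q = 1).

C = (-4/3, 7/3)
F = (-29, 0)

1. C_x = -4/3  [C divides AD with AC:CD = 2/3:1/3]
2. C_y = 7/3  [C divides AD with AC:CD = 2/3:1/3]
   → C = (-4/3, 7/3)
3. F_x = -29  [ED ∥ FA ∩ DA ∥ EF]
4. F_y = 0  [ED ∥ FA ∩ DA ∥ EF]
   → F = (-29, 0)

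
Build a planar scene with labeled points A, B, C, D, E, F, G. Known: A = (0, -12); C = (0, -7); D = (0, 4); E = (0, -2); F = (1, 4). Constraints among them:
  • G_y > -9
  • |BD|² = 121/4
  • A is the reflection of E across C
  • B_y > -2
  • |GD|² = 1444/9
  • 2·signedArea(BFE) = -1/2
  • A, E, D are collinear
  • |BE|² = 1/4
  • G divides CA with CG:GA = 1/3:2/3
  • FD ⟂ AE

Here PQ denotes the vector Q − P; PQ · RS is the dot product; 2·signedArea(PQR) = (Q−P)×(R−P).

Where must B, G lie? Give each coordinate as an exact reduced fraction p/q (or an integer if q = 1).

1. B_x = 0  [line 6·x + -1·y + -3/2 = 0 ∩ |BE|² = 1/4]
2. B_y = -3/2  [line 6·x + -1·y + -3/2 = 0 ∩ |BE|² = 1/4]
   → B = (0, -3/2)
3. G_x = 0  [G divides CA with CG:GA = 1/3:2/3]
4. G_y = -26/3  [G divides CA with CG:GA = 1/3:2/3]
   → G = (0, -26/3)

B = (0, -3/2)
G = (0, -26/3)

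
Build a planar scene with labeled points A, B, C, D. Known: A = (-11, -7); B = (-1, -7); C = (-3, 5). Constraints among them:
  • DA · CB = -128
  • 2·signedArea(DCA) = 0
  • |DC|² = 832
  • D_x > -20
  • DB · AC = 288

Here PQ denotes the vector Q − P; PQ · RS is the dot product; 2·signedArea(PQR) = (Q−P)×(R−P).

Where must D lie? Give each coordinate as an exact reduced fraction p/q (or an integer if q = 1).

D = (-19, -19)

1. D_x = -19  [2·signedArea(DCA) = 0 ∩ DA · CB = -128]
2. D_y = -19  [2·signedArea(DCA) = 0 ∩ DA · CB = -128]
   → D = (-19, -19)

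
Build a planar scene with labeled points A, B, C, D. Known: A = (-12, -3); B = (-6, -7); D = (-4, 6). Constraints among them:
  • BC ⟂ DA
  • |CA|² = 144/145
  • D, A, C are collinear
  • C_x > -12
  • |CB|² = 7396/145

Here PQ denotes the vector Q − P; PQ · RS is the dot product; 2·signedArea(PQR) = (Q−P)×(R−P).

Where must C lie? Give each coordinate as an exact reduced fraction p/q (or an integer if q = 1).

1. C_x = -1644/145  [D, A, C are collinear ∩ BC ⟂ DA]
2. C_y = -327/145  [D, A, C are collinear ∩ BC ⟂ DA]
   → C = (-1644/145, -327/145)

C = (-1644/145, -327/145)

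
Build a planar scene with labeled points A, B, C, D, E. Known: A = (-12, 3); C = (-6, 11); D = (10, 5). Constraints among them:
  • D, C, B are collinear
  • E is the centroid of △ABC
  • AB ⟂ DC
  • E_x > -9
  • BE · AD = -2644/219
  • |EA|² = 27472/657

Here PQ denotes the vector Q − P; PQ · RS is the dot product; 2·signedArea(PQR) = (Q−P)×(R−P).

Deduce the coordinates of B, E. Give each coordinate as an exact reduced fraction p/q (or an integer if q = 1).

1. B_x = -630/73  [D, C, B are collinear ∩ AB ⟂ DC]
2. B_y = 875/73  [D, C, B are collinear ∩ AB ⟂ DC]
   → B = (-630/73, 875/73)
3. E_x = -648/73  [E is the centroid of △ABC]
4. E_y = 1897/219  [E is the centroid of △ABC]
   → E = (-648/73, 1897/219)

B = (-630/73, 875/73)
E = (-648/73, 1897/219)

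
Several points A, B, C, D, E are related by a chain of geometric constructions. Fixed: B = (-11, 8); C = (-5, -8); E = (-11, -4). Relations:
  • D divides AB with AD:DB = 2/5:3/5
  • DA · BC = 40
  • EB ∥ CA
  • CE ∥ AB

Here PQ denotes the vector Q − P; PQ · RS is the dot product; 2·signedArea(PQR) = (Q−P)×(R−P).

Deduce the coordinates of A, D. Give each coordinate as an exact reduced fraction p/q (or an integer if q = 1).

1. A_x = -5  [CE ∥ AB ∩ EB ∥ CA]
2. A_y = 4  [CE ∥ AB ∩ EB ∥ CA]
   → A = (-5, 4)
3. D_x = -37/5  [D divides AB with AD:DB = 2/5:3/5]
4. D_y = 28/5  [D divides AB with AD:DB = 2/5:3/5]
   → D = (-37/5, 28/5)

A = (-5, 4)
D = (-37/5, 28/5)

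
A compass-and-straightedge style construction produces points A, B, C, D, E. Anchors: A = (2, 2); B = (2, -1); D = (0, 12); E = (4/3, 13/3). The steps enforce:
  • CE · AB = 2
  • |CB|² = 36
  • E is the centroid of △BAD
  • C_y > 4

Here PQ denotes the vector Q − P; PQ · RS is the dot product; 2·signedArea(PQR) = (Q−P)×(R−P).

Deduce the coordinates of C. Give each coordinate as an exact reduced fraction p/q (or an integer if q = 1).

1. C_y = 5  [CE · AB = 2]
2. C_x = 2  [|CB|² = 36]
   → C = (2, 5)

C = (2, 5)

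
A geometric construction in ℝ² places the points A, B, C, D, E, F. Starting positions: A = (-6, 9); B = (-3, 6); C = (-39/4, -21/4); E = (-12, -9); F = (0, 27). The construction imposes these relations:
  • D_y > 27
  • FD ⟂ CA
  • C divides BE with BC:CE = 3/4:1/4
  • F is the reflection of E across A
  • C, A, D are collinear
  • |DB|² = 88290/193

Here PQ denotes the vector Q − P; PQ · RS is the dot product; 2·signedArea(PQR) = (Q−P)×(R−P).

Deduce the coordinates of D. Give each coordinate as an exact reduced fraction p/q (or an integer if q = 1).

1. D_x = -228/193  [C, A, D are collinear ∩ FD ⟂ CA]
2. D_y = 5271/193  [C, A, D are collinear ∩ FD ⟂ CA]
   → D = (-228/193, 5271/193)

D = (-228/193, 5271/193)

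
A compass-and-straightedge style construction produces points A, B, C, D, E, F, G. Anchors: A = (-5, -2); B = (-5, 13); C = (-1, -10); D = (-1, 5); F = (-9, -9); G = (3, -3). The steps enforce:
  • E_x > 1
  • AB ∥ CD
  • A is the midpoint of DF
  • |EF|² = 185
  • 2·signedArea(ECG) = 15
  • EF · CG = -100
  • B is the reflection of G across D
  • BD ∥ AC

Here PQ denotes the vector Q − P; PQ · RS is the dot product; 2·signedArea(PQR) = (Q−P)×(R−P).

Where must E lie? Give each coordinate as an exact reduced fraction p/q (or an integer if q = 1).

E = (2, -1)

1. E_x = 2  [2·signedArea(ECG) = 15 ∩ EF · CG = -100]
2. E_y = -1  [2·signedArea(ECG) = 15 ∩ EF · CG = -100]
   → E = (2, -1)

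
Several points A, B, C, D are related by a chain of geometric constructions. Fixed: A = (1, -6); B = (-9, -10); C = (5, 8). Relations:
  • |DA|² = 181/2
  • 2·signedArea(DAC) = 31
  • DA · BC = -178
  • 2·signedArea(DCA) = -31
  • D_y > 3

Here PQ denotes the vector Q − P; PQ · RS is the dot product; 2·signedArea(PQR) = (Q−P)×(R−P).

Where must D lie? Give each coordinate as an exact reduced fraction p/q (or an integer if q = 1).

1. D_x = 3/2  [2·signedArea(DAC) = 31 ∩ DA · BC = -178]
2. D_y = 7/2  [2·signedArea(DAC) = 31 ∩ DA · BC = -178]
   → D = (3/2, 7/2)

D = (3/2, 7/2)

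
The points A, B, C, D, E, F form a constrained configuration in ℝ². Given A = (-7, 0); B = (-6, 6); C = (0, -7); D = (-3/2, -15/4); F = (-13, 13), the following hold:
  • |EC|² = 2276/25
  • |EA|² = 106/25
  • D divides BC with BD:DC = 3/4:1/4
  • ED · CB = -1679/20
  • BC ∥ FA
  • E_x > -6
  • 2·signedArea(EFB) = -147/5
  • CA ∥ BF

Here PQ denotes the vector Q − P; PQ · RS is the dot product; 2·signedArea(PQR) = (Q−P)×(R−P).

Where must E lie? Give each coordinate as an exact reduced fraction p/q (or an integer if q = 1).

1. E_x = -26/5  [2·signedArea(EFB) = -147/5 ∩ ED · CB = -1679/20]
2. E_y = 1  [2·signedArea(EFB) = -147/5 ∩ ED · CB = -1679/20]
   → E = (-26/5, 1)

E = (-26/5, 1)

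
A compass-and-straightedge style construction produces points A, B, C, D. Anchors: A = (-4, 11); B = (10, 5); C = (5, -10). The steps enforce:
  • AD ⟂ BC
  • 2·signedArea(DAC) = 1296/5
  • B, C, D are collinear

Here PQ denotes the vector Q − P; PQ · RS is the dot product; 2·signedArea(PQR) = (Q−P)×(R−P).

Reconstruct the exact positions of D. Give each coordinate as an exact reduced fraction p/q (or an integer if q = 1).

D = (52/5, 31/5)

1. D_x = 52/5  [B, C, D are collinear ∩ AD ⟂ BC]
2. D_y = 31/5  [B, C, D are collinear ∩ AD ⟂ BC]
   → D = (52/5, 31/5)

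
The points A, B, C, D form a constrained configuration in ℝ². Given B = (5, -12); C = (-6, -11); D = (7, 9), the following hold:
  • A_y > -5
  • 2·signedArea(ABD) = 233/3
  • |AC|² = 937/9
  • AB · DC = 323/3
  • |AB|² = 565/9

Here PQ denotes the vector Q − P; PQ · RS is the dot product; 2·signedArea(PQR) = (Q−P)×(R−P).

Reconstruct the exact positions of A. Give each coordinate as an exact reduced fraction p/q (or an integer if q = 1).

A = (2, -14/3)

1. A_x = 2  [2·signedArea(ABD) = 233/3 ∩ AB · DC = 323/3]
2. A_y = -14/3  [2·signedArea(ABD) = 233/3 ∩ AB · DC = 323/3]
   → A = (2, -14/3)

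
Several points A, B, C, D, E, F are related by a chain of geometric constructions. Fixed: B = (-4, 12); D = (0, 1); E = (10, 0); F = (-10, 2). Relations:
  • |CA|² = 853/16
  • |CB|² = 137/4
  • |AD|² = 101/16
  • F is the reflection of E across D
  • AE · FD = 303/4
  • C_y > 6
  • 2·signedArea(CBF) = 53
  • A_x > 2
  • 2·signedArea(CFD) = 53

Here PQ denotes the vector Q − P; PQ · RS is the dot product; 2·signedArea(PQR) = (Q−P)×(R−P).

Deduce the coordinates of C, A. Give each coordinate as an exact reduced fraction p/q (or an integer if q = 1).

1. C_x = -2  [2·signedArea(CFD) = 53 ∩ 2·signedArea(CBF) = 53]
2. C_y = 13/2  [2·signedArea(CFD) = 53 ∩ 2·signedArea(CBF) = 53]
   → C = (-2, 13/2)
3. A_x = 5/2  [line -10·x + 1·y + 97/4 = 0 ∩ |AD|² = 101/16]
4. A_y = 3/4  [line -10·x + 1·y + 97/4 = 0 ∩ |AD|² = 101/16]
   → A = (5/2, 3/4)

A = (5/2, 3/4)
C = (-2, 13/2)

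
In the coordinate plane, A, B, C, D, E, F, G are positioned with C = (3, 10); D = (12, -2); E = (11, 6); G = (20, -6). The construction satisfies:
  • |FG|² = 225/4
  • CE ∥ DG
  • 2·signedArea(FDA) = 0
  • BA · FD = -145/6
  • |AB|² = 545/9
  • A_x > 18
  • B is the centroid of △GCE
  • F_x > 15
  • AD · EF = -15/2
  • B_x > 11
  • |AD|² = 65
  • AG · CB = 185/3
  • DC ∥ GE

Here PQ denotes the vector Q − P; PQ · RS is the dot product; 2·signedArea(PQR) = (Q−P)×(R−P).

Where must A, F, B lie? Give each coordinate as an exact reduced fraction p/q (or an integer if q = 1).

A = (19, 2)
B = (34/3, 10/3)
F = (31/2, 0)

1. B_x = 34/3  [B is the centroid of △GCE]
2. B_y = 10/3  [B is the centroid of △GCE]
   → B = (34/3, 10/3)
3. A_x = 19  [line -25/3·x + 20/3·y + 145 = 0 ∩ |AD|² = 65]
4. A_y = 2  [line -25/3·x + 20/3·y + 145 = 0 ∩ |AD|² = 65]
   → A = (19, 2)
5. F_x = 31/2  [AD · EF = -15/2 ∩ 2·signedArea(FDA) = 0]
6. F_y = 0  [AD · EF = -15/2 ∩ 2·signedArea(FDA) = 0]
   → F = (31/2, 0)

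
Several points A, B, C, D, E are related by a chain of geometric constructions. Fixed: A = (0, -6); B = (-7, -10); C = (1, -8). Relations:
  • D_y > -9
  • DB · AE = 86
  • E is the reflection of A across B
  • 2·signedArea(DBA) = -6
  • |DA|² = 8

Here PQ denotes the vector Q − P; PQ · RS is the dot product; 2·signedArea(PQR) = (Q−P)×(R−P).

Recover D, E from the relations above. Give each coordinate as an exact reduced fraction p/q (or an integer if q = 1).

1. E_x = -14  [E is the reflection of A across B]
2. E_y = -14  [E is the reflection of A across B]
   → E = (-14, -14)
3. D_x = -2  [2·signedArea(DBA) = -6 ∩ DB · AE = 86]
4. D_y = -8  [2·signedArea(DBA) = -6 ∩ DB · AE = 86]
   → D = (-2, -8)

D = (-2, -8)
E = (-14, -14)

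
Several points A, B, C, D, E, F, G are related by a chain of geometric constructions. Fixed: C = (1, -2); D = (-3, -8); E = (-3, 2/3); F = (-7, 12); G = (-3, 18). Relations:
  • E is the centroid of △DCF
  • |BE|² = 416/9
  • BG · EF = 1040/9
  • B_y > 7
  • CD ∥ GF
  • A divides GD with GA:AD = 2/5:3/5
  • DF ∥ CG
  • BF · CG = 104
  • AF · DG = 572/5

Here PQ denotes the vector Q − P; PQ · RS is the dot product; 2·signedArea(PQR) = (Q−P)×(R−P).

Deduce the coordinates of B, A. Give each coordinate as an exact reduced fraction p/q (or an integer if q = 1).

A = (-3, 38/5)
B = (-13/3, 22/3)

1. B_x = -13/3  [BG · EF = 1040/9 ∩ BF · CG = 104]
2. B_y = 22/3  [BG · EF = 1040/9 ∩ BF · CG = 104]
   → B = (-13/3, 22/3)
3. A_x = -3  [A divides GD with GA:AD = 2/5:3/5]
4. A_y = 38/5  [A divides GD with GA:AD = 2/5:3/5]
   → A = (-3, 38/5)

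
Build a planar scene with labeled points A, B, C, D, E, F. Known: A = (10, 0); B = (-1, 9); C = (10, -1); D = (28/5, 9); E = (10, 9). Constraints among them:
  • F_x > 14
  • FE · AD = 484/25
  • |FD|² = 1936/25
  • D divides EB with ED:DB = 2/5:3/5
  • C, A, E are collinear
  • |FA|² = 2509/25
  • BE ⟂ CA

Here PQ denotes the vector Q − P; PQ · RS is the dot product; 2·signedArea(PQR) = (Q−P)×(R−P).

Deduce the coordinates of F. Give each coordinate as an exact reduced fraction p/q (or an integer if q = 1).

F = (72/5, 9)

1. F_x = 72/5  [line 22/5·x + -9·y + 441/25 = 0 ∩ |FA|² = 2509/25]
2. F_y = 9  [line 22/5·x + -9·y + 441/25 = 0 ∩ |FA|² = 2509/25]
   → F = (72/5, 9)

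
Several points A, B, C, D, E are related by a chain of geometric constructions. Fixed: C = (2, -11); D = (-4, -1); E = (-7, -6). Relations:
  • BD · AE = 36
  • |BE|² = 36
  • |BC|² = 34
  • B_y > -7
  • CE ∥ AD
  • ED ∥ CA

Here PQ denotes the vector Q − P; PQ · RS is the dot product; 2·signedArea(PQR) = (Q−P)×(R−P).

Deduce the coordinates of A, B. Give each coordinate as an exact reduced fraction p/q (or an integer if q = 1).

1. A_x = 5  [CE ∥ AD ∩ ED ∥ CA]
2. A_y = -6  [CE ∥ AD ∩ ED ∥ CA]
   → A = (5, -6)
3. B_x = -1  [BD · AE = 36]
4. B_y = -6  [|BE|² = 36]
   → B = (-1, -6)

A = (5, -6)
B = (-1, -6)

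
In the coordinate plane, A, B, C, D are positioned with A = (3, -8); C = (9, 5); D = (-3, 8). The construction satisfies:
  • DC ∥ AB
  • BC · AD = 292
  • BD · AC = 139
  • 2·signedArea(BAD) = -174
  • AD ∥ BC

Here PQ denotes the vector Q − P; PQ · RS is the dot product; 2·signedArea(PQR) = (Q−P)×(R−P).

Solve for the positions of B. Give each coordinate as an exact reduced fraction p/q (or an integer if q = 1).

B = (15, -11)

1. B_x = 15  [AD ∥ BC ∩ DC ∥ AB]
2. B_y = -11  [AD ∥ BC ∩ DC ∥ AB]
   → B = (15, -11)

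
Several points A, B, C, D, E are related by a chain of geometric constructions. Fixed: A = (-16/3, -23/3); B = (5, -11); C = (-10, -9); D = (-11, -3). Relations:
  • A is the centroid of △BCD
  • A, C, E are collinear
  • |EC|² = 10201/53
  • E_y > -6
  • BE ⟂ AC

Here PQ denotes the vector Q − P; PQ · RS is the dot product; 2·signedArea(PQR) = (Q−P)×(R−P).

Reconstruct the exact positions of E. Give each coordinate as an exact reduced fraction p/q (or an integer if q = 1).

E = (177/53, -275/53)

1. E_x = 177/53  [A, C, E are collinear ∩ BE ⟂ AC]
2. E_y = -275/53  [A, C, E are collinear ∩ BE ⟂ AC]
   → E = (177/53, -275/53)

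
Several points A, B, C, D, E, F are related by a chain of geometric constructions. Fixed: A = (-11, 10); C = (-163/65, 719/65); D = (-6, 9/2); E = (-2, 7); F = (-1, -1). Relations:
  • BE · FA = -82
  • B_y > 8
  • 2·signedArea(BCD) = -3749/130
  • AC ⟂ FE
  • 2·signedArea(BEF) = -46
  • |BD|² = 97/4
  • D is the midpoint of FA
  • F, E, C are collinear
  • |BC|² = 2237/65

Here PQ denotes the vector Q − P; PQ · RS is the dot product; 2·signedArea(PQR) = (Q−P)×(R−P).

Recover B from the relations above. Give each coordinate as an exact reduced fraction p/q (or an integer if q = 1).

1. B_x = -8  [2·signedArea(BCD) = -3749/130 ∩ 2·signedArea(BEF) = -46]
2. B_y = 9  [2·signedArea(BCD) = -3749/130 ∩ 2·signedArea(BEF) = -46]
   → B = (-8, 9)

B = (-8, 9)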